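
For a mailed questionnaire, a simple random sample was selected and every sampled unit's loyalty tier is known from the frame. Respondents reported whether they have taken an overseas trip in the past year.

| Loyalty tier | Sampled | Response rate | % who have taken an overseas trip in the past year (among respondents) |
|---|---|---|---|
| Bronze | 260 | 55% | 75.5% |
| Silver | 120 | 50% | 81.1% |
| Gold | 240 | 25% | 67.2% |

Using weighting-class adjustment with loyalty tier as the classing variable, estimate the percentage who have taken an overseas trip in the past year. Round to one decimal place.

73.4%

With weight = n_sampled/n_responded per class, the weighted class total is n_sampled:
  Bronze: 260 × 75.5 = 19,630
  Silver: 120 × 81.1 = 9732
  Gold: 240 × 67.2 = 16,128
Adjusted estimate = 45,490 / 620 = 73.371 → 73.4%.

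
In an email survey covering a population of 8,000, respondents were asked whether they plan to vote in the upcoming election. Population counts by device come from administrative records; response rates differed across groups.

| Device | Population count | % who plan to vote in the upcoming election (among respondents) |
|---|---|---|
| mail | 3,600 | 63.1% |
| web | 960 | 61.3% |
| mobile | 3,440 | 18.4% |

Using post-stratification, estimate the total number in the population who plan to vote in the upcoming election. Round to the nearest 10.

3,490

Apply each group's respondent rate to its population count:
  mail: 3,600 × 63.1% = 2271.6
  web: 960 × 61.3% = 588.48
  mobile: 3,440 × 18.4% = 632.96
Estimated total = 3493.04 → 3,490.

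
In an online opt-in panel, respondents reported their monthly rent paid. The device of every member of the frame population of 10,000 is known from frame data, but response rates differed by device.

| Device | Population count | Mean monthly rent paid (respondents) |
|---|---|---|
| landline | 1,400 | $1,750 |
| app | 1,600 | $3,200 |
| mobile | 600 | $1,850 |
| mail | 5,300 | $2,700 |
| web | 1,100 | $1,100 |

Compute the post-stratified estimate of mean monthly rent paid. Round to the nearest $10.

$2,420

Post-stratification weights by population share, not respondent share:
  landline: (1,400/10,000) × 1750 = 245
  app: (1,600/10,000) × 3200 = 512
  mobile: (600/10,000) × 1850 = 111
  mail: (5,300/10,000) × 2700 = 1431
  web: (1,100/10,000) × 1100 = 121
Post-stratified estimate = 2420 → $2,420.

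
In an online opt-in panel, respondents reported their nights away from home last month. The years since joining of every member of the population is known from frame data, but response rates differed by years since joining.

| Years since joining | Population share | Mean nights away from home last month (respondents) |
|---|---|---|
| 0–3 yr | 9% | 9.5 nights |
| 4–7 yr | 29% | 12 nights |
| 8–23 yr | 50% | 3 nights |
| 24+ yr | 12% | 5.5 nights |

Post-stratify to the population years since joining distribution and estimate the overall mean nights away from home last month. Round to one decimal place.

6.5

Post-stratification weights by population share, not respondent share:
  0–3 yr: 0.09 × 9.5 = 0.855
  4–7 yr: 0.29 × 12 = 3.48
  8–23 yr: 0.5 × 3 = 1.5
  24+ yr: 0.12 × 5.5 = 0.66
Post-stratified estimate = 6.495 → 6.5.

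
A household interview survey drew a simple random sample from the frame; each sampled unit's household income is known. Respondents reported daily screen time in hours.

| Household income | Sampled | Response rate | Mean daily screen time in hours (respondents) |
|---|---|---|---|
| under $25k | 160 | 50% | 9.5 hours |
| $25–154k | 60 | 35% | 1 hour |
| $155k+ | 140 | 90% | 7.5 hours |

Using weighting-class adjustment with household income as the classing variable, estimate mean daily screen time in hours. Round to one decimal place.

7.3

Each respondent's weight = sampled/responded in their class; summing within a class gives n_sampled, so:
  under $25k: 160 × 9.5 = 1520
  $25–154k: 60 × 1 = 60
  $155k+: 140 × 7.5 = 1050
Adjusted estimate = 2630 / 360 = 7.30556 → 7.3.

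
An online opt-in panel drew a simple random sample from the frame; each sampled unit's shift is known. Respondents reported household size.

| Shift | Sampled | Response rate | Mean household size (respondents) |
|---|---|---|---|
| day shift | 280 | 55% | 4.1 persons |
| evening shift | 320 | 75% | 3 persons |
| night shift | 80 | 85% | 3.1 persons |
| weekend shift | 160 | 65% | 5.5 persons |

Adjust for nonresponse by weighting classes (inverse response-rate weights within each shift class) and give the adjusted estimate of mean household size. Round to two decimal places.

3.85

Weighting each respondent by the inverse class response rate inflates each class back to its sampled size, so the class weight is n_sampled:
  day shift: 280 × 4.1 = 1148
  evening shift: 320 × 3 = 960
  night shift: 80 × 3.1 = 248
  weekend shift: 160 × 5.5 = 880
Adjusted estimate = 3236 / 840 = 3.85238 → 3.85.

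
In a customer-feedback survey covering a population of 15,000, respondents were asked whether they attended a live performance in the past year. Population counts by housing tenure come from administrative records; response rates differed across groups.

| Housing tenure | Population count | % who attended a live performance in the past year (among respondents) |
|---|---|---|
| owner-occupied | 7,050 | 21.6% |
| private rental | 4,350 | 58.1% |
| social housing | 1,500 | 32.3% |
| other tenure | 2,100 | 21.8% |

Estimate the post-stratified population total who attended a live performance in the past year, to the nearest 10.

4,990

Apply each group's respondent rate to its population count:
  owner-occupied: 7,050 × 21.6% = 1522.8
  private rental: 4,350 × 58.1% = 2527.35
  social housing: 1,500 × 32.3% = 484.5
  other tenure: 2,100 × 21.8% = 457.8
Estimated total = 4992.45 → 4,990.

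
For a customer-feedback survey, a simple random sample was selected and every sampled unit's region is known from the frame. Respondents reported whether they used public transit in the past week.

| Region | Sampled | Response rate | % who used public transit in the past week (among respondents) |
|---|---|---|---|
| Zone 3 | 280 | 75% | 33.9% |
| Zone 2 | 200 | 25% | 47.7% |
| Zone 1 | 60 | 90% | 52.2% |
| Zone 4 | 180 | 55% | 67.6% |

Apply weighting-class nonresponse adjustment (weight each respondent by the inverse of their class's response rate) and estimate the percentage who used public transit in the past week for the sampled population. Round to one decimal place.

Weighting each respondent by the inverse class response rate inflates each class back to its sampled size, so the class weight is n_sampled:
  Zone 3: 280 × 33.9 = 9492
  Zone 2: 200 × 47.7 = 9540
  Zone 1: 60 × 52.2 = 3132
  Zone 4: 180 × 67.6 = 12168
Adjusted estimate = 34,332 / 720 = 47.6833 → 47.7%.

47.7%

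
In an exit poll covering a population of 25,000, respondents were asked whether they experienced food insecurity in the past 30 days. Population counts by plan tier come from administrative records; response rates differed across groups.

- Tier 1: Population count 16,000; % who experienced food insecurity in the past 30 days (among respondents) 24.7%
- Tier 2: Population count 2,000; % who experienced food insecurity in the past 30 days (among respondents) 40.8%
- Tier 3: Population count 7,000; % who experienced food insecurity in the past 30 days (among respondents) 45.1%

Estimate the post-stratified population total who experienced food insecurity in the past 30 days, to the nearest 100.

Estimated count per cell = population count × respondent percentage:
  Tier 1: 16,000 × 24.7% = 3952
  Tier 2: 2,000 × 40.8% = 816
  Tier 3: 7,000 × 45.1% = 3157
Estimated total = 7925 → 7,900.

7,900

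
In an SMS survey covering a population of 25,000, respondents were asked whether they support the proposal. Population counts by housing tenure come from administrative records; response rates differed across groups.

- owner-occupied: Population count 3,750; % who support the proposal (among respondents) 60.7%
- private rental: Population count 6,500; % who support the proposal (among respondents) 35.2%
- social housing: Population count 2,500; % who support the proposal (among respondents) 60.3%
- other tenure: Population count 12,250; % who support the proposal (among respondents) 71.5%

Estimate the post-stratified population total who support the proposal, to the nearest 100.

Apply each group's respondent rate to its population count:
  owner-occupied: 3,750 × 60.7% = 2276.25
  private rental: 6,500 × 35.2% = 2288
  social housing: 2,500 × 60.3% = 1507.5
  other tenure: 12,250 × 71.5% = 8758.75
Estimated total = 14830.5 → 14,800.

14,800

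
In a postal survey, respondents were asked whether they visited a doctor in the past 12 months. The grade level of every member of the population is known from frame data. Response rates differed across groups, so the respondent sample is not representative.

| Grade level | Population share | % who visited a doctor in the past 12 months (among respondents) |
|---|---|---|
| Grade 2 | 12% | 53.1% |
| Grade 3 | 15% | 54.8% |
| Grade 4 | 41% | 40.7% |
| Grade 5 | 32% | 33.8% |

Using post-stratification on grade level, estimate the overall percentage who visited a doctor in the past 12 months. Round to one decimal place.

Post-stratification weights by population share, not respondent share:
  Grade 2: 0.12 × 53.1 = 6.372
  Grade 3: 0.15 × 54.8 = 8.22
  Grade 4: 0.41 × 40.7 = 16.687
  Grade 5: 0.32 × 33.8 = 10.816
Post-stratified estimate = 42.095 → 42.1%.

42.1%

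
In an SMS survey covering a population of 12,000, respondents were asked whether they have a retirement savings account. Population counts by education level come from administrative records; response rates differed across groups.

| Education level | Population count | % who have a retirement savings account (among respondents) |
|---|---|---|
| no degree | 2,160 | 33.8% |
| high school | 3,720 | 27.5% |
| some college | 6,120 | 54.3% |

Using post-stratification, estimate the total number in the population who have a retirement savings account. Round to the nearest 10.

5,080

Each cell contributes its population count × the respondent rate:
  no degree: 2,160 × 33.8% = 730.08
  high school: 3,720 × 27.5% = 1023
  some college: 6,120 × 54.3% = 3323.16
Estimated total = 5076.24 → 5,080.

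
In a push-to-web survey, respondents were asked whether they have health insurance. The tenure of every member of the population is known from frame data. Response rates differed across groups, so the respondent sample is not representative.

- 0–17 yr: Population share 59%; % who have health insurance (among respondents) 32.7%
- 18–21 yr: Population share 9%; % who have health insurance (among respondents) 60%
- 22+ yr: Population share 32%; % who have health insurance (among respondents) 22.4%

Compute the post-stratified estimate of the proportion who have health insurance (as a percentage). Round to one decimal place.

31.9%

Post-stratification weights by population share, not respondent share:
  0–17 yr: 0.59 × 32.7 = 19.293
  18–21 yr: 0.09 × 60 = 5.4
  22+ yr: 0.32 × 22.4 = 7.168
Post-stratified estimate = 31.861 → 31.9%.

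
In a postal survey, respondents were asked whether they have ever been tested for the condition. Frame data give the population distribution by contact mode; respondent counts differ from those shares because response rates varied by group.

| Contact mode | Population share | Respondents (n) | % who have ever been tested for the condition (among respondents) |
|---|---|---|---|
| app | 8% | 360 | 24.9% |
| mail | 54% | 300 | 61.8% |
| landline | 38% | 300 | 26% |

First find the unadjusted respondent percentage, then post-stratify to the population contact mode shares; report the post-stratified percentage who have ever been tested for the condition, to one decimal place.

45.2%

Unadjusted (pooled respondent) estimate weights by respondent counts:
  (360/960)×24.9 + (300/960)×61.8 + (300/960)×26 = 36.775%
Reweighting by population contact mode shares:
  0.08×24.9 + 0.54×61.8 + 0.38×26 = 45.244%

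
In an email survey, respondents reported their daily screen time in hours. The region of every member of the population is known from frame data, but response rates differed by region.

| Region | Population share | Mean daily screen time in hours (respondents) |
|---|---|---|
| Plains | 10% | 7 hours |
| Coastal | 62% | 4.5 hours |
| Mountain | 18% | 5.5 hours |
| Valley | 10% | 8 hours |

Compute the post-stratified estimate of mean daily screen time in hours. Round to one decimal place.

Each cell contributes population-share × respondent value:
  Plains: 0.1 × 7 = 0.7
  Coastal: 0.62 × 4.5 = 2.79
  Mountain: 0.18 × 5.5 = 0.99
  Valley: 0.1 × 8 = 0.8
Post-stratified estimate = 5.28 → 5.3.

5.3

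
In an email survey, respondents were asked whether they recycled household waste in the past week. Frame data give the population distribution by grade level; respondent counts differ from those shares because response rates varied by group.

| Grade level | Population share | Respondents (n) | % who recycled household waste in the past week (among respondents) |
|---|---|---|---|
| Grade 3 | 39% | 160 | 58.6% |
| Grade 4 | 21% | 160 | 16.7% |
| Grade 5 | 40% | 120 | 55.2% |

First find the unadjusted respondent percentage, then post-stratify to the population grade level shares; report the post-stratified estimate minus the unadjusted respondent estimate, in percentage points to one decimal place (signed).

Without adjustment, the pooled respondent share is:
  (160/440)×58.6 + (160/440)×16.7 + (120/440)×55.2 = 42.4364%
Post-stratifying to population shares instead:
  0.39×58.6 + 0.21×16.7 + 0.4×55.2 = 48.441%
Difference = 48.441 − 42.4364 = 6.0046 pp.

+6.0 percentage points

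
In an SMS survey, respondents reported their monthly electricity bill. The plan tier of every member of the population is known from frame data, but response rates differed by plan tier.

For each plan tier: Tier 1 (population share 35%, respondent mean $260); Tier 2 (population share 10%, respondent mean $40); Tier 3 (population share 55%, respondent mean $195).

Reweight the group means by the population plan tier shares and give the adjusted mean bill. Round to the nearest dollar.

$202

Reweight to the known plan tier distribution:
  Tier 1: 0.35 × 260 = 91
  Tier 2: 0.1 × 40 = 4
  Tier 3: 0.55 × 195 = 107.25
Post-stratified estimate = 202.25 → $202.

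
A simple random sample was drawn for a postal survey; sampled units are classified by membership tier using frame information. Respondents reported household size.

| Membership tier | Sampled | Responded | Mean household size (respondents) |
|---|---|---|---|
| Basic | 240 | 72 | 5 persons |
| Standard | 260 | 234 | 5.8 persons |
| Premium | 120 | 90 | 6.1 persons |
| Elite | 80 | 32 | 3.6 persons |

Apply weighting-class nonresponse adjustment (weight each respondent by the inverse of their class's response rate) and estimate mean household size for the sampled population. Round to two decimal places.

5.33

Response rates by class: Basic 72/240 = 30%, Standard 234/260 = 90%, Premium 90/120 = 75%, Elite 32/80 = 40%.
With weight = n_sampled/n_responded per class, the weighted class total is n_sampled:
  Basic: 240 × 5 = 1200
  Standard: 260 × 5.8 = 1508
  Premium: 120 × 6.1 = 732
  Elite: 80 × 3.6 = 288
Adjusted estimate = 3728 / 700 = 5.32571 → 5.33.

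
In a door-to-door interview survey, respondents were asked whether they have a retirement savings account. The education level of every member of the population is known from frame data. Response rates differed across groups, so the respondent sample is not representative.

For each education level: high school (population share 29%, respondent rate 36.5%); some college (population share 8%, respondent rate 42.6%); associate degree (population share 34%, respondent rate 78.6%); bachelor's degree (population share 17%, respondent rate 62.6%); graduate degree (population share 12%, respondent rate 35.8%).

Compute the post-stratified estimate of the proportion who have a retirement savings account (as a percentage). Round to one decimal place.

55.7%

Reweight to the known education level distribution:
  high school: 0.29 × 36.5 = 10.585
  some college: 0.08 × 42.6 = 3.408
  associate degree: 0.34 × 78.6 = 26.724
  bachelor's degree: 0.17 × 62.6 = 10.642
  graduate degree: 0.12 × 35.8 = 4.296
Post-stratified estimate = 55.655 → 55.7%.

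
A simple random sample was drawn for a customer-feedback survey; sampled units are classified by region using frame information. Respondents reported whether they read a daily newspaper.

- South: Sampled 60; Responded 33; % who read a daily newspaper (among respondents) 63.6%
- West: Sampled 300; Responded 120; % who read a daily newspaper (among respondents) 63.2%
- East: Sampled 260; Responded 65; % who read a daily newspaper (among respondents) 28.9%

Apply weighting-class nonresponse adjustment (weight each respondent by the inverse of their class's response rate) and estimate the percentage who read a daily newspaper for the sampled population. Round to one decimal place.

48.9%

Class response rates: South 33/60 = 55%, West 120/300 = 40%, East 65/260 = 25%.
With weight = n_sampled/n_responded per class, the weighted class total is n_sampled:
  South: 60 × 63.6 = 3816
  West: 300 × 63.2 = 18,960
  East: 260 × 28.9 = 7514
Adjusted estimate = 30,290 / 620 = 48.8548 → 48.9%.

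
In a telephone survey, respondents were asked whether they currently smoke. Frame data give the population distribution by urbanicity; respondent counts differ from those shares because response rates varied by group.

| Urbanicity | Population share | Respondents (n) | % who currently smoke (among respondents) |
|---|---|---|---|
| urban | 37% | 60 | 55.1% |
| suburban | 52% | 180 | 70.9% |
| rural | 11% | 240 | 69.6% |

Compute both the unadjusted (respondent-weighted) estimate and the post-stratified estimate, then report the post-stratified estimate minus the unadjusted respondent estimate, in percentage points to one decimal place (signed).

Naive respondent-only estimate (weights = respondent counts):
  (60/480)×55.1 + (180/480)×70.9 + (240/480)×69.6 = 68.275%
Post-stratifying to population shares instead:
  0.37×55.1 + 0.52×70.9 + 0.11×69.6 = 64.911%
Difference = 64.911 − 68.275 = -3.364 pp.

-3.4 percentage points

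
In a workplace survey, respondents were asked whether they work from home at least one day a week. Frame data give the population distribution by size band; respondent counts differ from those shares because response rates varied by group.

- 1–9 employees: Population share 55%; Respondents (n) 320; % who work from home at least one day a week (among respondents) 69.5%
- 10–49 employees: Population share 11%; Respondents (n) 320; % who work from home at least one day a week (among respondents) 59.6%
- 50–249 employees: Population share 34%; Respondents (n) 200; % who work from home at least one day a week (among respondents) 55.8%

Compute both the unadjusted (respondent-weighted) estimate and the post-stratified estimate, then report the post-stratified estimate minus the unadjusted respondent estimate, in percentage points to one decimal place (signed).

Naive respondent-only estimate (weights = respondent counts):
  (320/840)×69.5 + (320/840)×59.6 + (200/840)×55.8 = 62.4667%
Post-stratified estimate weights by population shares:
  0.55×69.5 + 0.11×59.6 + 0.34×55.8 = 63.753%
Difference = 63.753 − 62.4667 = 1.2863 pp.

+1.3 percentage points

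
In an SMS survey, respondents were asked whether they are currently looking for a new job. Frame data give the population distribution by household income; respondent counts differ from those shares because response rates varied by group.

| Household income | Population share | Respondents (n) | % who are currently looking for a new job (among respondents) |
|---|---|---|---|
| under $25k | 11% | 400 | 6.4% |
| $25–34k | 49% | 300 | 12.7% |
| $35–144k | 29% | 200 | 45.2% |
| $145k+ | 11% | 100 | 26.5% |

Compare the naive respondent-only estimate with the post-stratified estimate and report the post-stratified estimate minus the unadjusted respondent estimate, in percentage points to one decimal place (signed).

Naive respondent-only estimate (weights = respondent counts):
  (400/1000)×6.4 + (300/1000)×12.7 + (200/1000)×45.2 + (100/1000)×26.5 = 18.06%
Post-stratifying to population shares instead:
  0.11×6.4 + 0.49×12.7 + 0.29×45.2 + 0.11×26.5 = 22.95%
Difference = 22.95 − 18.06 = 4.89 pp.

+4.9 percentage points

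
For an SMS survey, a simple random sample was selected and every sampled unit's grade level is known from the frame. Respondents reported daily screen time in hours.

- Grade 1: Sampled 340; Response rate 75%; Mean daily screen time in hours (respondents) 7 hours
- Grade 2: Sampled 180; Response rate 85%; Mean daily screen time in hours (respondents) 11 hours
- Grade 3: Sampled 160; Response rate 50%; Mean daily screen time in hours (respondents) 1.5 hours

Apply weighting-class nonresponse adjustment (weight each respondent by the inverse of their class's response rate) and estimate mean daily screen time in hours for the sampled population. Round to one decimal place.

6.8

Weighting each respondent by the inverse class response rate inflates each class back to its sampled size, so the class weight is n_sampled:
  Grade 1: 340 × 7 = 2380
  Grade 2: 180 × 11 = 1980
  Grade 3: 160 × 1.5 = 240
Adjusted estimate = 4600 / 680 = 6.76471 → 6.8.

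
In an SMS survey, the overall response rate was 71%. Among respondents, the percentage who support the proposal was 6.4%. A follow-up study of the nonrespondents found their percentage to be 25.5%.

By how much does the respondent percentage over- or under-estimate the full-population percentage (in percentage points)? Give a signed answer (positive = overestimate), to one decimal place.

Nonresponse fraction = 1 − 0.71 = 0.29.
Bias = (nonresponse fraction) × (respondent percentage − nonrespondent percentage)
     = 0.29 × (6.4 − 25.5) = 0.29 × -19.1 = -5.539.

-5.5 percentage points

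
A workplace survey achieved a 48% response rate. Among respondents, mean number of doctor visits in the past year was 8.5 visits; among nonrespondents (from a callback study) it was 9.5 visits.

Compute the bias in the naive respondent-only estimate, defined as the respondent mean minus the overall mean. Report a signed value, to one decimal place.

Nonresponse fraction = 1 − 0.48 = 0.52.
Bias = (nonresponse fraction) × (respondent mean − nonrespondent mean)
     = 0.52 × (8.5 − 9.5) = 0.52 × -1 = -0.52.

-0.5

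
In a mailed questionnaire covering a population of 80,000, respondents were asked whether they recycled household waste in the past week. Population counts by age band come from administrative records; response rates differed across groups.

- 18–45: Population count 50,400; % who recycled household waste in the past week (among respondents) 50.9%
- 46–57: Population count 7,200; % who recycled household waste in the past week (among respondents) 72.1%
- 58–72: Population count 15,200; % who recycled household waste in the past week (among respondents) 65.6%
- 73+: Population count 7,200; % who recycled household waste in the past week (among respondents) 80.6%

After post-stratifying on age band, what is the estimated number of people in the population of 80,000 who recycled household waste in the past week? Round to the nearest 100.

Estimated count per cell = population count × respondent percentage:
  18–45: 50,400 × 50.9% = 25653.6
  46–57: 7,200 × 72.1% = 5191.2
  58–72: 15,200 × 65.6% = 9971.2
  73+: 7,200 × 80.6% = 5803.2
Estimated total = 46619.2 → 46,600.

46,600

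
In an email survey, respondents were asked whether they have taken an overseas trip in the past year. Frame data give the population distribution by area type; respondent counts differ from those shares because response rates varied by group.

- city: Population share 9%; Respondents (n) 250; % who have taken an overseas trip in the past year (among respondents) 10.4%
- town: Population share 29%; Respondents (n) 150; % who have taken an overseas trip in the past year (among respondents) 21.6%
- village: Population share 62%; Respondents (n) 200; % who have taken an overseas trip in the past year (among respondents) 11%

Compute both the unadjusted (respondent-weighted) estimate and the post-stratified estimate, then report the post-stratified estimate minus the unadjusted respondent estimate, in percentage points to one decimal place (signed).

+0.6 percentage points

Without adjustment, the pooled respondent share is:
  (250/600)×10.4 + (150/600)×21.6 + (200/600)×11 = 13.4%
Post-stratified estimate weights by population shares:
  0.09×10.4 + 0.29×21.6 + 0.62×11 = 14.02%
Difference = 14.02 − 13.4 = 0.62 pp.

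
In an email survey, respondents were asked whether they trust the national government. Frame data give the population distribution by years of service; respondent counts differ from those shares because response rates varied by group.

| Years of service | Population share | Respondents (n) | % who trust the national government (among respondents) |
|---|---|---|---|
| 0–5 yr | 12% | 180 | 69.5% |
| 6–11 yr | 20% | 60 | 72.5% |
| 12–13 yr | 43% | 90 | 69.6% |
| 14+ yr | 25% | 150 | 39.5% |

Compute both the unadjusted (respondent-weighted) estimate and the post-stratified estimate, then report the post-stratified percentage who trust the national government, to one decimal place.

Unadjusted (pooled respondent) estimate weights by respondent counts:
  (180/480)×69.5 + (60/480)×72.5 + (90/480)×69.6 + (150/480)×39.5 = 60.5187%
Post-stratifying to population shares instead:
  0.12×69.5 + 0.2×72.5 + 0.43×69.6 + 0.25×39.5 = 62.643%

62.6%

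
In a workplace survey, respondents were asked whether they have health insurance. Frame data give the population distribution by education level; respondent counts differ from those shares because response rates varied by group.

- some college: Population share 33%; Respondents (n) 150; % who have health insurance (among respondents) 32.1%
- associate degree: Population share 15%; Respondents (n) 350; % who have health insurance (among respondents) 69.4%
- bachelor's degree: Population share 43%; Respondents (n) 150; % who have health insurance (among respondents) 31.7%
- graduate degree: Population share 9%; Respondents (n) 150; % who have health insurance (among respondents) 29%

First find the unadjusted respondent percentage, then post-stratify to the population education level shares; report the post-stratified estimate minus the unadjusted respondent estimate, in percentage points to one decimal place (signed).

Without adjustment, the pooled respondent share is:
  (150/800)×32.1 + (350/800)×69.4 + (150/800)×31.7 + (150/800)×29 = 47.7625%
Post-stratified estimate weights by population shares:
  0.33×32.1 + 0.15×69.4 + 0.43×31.7 + 0.09×29 = 37.244%
Difference = 37.244 − 47.7625 = -10.5185 pp.

-10.5 percentage points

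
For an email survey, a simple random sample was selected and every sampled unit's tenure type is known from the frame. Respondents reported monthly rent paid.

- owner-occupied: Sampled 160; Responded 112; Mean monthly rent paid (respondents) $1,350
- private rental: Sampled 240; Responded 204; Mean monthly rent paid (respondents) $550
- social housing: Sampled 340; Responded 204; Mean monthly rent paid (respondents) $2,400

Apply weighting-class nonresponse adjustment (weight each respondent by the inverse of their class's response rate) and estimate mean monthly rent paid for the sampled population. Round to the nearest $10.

$1,570

Class response rates: owner-occupied 112/160 = 70%, private rental 204/240 = 85%, social housing 204/340 = 60%.
Each respondent's weight = sampled/responded in their class; summing within a class gives n_sampled, so:
  owner-occupied: 160 × 1350 = 216,000
  private rental: 240 × 550 = 132,000
  social housing: 340 × 2400 = 816,000
Adjusted estimate = 1,164,000 / 740 = 1572.97 → $1,570.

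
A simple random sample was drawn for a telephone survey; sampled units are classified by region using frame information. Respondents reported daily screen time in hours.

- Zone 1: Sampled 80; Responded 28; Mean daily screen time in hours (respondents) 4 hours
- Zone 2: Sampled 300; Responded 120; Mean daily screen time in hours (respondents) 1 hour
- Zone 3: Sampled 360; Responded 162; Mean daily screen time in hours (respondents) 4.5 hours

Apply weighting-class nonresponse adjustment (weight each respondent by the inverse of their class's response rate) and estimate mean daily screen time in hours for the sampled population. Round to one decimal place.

Class response rates: Zone 1 28/80 = 35%, Zone 2 120/300 = 40%, Zone 3 162/360 = 45%.
Weighting each respondent by the inverse class response rate inflates each class back to its sampled size, so the class weight is n_sampled:
  Zone 1: 80 × 4 = 320
  Zone 2: 300 × 1 = 300
  Zone 3: 360 × 4.5 = 1620
Adjusted estimate = 2240 / 740 = 3.02703 → 3.0.

3.0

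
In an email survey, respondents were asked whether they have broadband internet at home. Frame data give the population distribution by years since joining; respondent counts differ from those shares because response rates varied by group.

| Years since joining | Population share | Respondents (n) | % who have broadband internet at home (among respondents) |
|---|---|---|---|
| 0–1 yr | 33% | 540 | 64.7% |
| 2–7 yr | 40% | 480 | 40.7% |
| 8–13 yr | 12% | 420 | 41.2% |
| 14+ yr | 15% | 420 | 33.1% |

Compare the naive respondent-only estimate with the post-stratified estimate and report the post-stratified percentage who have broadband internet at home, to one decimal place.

Unadjusted (pooled respondent) estimate weights by respondent counts:
  (540/1860)×64.7 + (480/1860)×40.7 + (420/1860)×41.2 + (420/1860)×33.1 = 46.0645%
Reweighting by population years since joining shares:
  0.33×64.7 + 0.4×40.7 + 0.12×41.2 + 0.15×33.1 = 47.54%

47.5%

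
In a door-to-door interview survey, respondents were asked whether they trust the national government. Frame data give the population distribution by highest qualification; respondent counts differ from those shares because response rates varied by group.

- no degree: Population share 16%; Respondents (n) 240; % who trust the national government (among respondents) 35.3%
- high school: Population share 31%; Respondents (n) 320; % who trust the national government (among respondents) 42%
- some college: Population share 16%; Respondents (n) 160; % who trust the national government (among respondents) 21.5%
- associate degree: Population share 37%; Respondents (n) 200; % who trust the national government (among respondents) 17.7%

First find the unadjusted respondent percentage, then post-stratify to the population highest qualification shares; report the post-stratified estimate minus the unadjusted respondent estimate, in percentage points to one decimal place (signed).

Naive respondent-only estimate (weights = respondent counts):
  (240/920)×35.3 + (320/920)×42 + (160/920)×21.5 + (200/920)×17.7 = 31.4043%
Reweighting by population highest qualification shares:
  0.16×35.3 + 0.31×42 + 0.16×21.5 + 0.37×17.7 = 28.657%
Difference = 28.657 − 31.4043 = -2.7473 pp.

-2.7 percentage points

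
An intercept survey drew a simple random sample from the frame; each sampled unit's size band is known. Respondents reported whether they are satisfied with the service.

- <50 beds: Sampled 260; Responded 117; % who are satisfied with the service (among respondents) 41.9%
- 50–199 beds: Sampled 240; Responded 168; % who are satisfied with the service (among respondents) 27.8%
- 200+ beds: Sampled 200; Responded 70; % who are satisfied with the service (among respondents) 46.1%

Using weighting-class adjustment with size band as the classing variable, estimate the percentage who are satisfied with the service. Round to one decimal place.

38.3%

Response rates by class: <50 beds 117/260 = 45%, 50–199 beds 168/240 = 70%, 200+ beds 70/200 = 35%.
With weight = n_sampled/n_responded per class, the weighted class total is n_sampled:
  <50 beds: 260 × 41.9 = 10,894
  50–199 beds: 240 × 27.8 = 6672
  200+ beds: 200 × 46.1 = 9220
Adjusted estimate = 26,786 / 700 = 38.2657 → 38.3%.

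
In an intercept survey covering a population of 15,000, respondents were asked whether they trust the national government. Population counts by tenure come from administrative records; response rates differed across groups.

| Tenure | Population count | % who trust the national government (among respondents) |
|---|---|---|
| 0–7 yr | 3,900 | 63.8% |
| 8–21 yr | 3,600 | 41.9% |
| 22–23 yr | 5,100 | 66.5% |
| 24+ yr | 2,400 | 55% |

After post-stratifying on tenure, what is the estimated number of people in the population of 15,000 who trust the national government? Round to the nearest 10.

Apply each group's respondent rate to its population count:
  0–7 yr: 3,900 × 63.8% = 2488.2
  8–21 yr: 3,600 × 41.9% = 1508.4
  22–23 yr: 5,100 × 66.5% = 3391.5
  24+ yr: 2,400 × 55% = 1320
Estimated total = 8708.1 → 8,710.

8,710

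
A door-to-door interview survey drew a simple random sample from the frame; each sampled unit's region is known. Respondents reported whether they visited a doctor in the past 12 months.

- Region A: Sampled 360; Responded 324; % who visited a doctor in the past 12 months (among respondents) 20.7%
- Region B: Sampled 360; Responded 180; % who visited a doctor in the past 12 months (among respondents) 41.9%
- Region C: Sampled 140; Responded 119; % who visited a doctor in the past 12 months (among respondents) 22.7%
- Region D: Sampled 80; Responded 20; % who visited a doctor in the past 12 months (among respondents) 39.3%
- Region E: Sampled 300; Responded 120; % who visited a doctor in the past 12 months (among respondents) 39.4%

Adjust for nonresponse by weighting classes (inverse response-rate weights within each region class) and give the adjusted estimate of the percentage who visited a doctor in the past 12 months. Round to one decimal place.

Response rates by class: Region A 324/360 = 90%, Region B 180/360 = 50%, Region C 119/140 = 85%, Region D 20/80 = 25%, Region E 120/300 = 40%.
Each respondent's weight = sampled/responded in their class; summing within a class gives n_sampled, so:
  Region A: 360 × 20.7 = 7452
  Region B: 360 × 41.9 = 15,084
  Region C: 140 × 22.7 = 3178
  Region D: 80 × 39.3 = 3144
  Region E: 300 × 39.4 = 11,820
Adjusted estimate = 40,678 / 1,240 = 32.8048 → 32.8%.

32.8%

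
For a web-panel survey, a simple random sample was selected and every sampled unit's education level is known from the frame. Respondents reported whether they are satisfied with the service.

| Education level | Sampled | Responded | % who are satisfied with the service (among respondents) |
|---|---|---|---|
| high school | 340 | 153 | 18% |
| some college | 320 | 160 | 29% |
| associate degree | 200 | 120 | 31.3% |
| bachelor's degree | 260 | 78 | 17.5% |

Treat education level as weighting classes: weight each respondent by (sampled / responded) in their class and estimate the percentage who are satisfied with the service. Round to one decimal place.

Response rates by class: high school 153/340 = 45%, some college 160/320 = 50%, associate degree 120/200 = 60%, bachelor's degree 78/260 = 30%.
Inverse-response-rate weighting restores each class to its sampled count, so class totals weight by n_sampled:
  high school: 340 × 18 = 6120
  some college: 320 × 29 = 9280
  associate degree: 200 × 31.3 = 6260
  bachelor's degree: 260 × 17.5 = 4550
Adjusted estimate = 26,210 / 1,120 = 23.4018 → 23.4%.

23.4%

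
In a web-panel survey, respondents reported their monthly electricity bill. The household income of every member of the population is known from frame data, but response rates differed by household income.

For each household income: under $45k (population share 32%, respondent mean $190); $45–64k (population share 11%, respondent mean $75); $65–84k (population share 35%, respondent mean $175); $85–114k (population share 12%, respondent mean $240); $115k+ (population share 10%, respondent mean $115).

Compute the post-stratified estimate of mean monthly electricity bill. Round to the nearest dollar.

Post-stratification weights by population share, not respondent share:
  under $45k: 0.32 × 190 = 60.8
  $45–64k: 0.11 × 75 = 8.25
  $65–84k: 0.35 × 175 = 61.25
  $85–114k: 0.12 × 240 = 28.8
  $115k+: 0.1 × 115 = 11.5
Post-stratified estimate = 170.6 → $171.

$171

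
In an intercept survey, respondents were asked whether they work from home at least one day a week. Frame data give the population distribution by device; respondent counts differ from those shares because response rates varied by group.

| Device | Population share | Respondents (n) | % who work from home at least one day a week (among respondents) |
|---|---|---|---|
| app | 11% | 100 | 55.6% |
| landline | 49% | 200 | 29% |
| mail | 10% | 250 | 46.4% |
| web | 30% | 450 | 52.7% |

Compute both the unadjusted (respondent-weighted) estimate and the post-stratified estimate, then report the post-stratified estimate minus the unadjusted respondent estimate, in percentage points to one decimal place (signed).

-5.9 percentage points

Unadjusted (pooled respondent) estimate weights by respondent counts:
  (100/1000)×55.6 + (200/1000)×29 + (250/1000)×46.4 + (450/1000)×52.7 = 46.675%
Post-stratified estimate weights by population shares:
  0.11×55.6 + 0.49×29 + 0.1×46.4 + 0.3×52.7 = 40.776%
Difference = 40.776 − 46.675 = -5.899 pp.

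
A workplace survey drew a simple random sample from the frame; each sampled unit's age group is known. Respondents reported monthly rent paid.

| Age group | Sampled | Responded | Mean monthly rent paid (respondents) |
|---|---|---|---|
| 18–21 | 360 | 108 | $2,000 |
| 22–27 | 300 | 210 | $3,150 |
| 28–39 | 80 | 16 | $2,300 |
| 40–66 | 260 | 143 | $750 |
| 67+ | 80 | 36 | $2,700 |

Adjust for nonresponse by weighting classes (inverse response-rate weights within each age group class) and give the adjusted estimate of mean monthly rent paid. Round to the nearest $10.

$2,090

Response rates by class: 18–21 108/360 = 30%, 22–27 210/300 = 70%, 28–39 16/80 = 20%, 40–66 143/260 = 55%, 67+ 36/80 = 45%.
Inverse-response-rate weighting restores each class to its sampled count, so class totals weight by n_sampled:
  18–21: 360 × 2000 = 720,000
  22–27: 300 × 3150 = 945,000
  28–39: 80 × 2300 = 184,000
  40–66: 260 × 750 = 195,000
  67+: 80 × 2700 = 216,000
Adjusted estimate = 2,260,000 / 1,080 = 2092.59 → $2,090.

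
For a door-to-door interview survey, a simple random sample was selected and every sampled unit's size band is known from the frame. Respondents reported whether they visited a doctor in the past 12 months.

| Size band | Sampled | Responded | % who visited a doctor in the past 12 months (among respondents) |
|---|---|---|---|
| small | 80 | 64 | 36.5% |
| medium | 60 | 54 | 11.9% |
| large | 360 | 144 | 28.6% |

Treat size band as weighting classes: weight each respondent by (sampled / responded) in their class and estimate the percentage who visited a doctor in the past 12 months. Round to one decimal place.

Response rates by class: small 64/80 = 80%, medium 54/60 = 90%, large 144/360 = 40%.
Each respondent's weight = sampled/responded in their class; summing within a class gives n_sampled, so:
  small: 80 × 36.5 = 2920
  medium: 60 × 11.9 = 714
  large: 360 × 28.6 = 10,296
Adjusted estimate = 13,930 / 500 = 27.86 → 27.9%.

27.9%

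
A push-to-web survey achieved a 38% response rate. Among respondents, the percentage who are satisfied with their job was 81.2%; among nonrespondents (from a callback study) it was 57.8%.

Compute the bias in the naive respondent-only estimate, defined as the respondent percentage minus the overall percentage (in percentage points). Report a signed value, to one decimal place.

Nonresponse fraction = 1 − 0.38 = 0.62.
Bias = (nonresponse fraction) × (respondent percentage − nonrespondent percentage)
     = 0.62 × (81.2 − 57.8) = 0.62 × 23.4 = 14.508.

+14.5 percentage points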